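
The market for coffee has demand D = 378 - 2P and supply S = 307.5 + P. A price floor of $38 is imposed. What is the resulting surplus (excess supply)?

Surplus = 43.5

Equilibrium price would be P* = 23.5, so the floor at 38 binds.
At P = 38: D = 302, S = 345.5.
Surplus = 345.5 − 302 = 43.5.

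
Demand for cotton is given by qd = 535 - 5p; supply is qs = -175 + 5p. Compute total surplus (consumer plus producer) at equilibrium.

Total surplus = 6480

Equilibrium: 535 - 5p = -175 + 5p gives p* = 71, q* = 180.
Demand choke price: p = 107; supply starts at p = 35.
CS = ½(107 − 71)(180) = 3240; PS = ½(71 − 35)(180) = 3240.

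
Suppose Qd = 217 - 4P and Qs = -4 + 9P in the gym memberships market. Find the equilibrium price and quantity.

Set Qd = Qs: 217 - 4P = -4 + 9P.
221 = 13P, so P* = 17.
Q* = 217 − 4(17) = 149.

P* = 17, Q* = 149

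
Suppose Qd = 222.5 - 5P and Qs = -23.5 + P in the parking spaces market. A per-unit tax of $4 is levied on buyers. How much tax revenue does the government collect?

Pre-tax equilibrium: P* = 41, Q* = 17.5.
Tax on buyers shifts demand to Qd = 222.5 − 5(P + 4) = 202.5 - 5P.
202.5 - 5P = -23.5 + P gives seller price Ps = 113/3; buyers pay Pb = 113/3 + 4 = 125/3.
New quantity: Q = 222.5 − 5(125/3) = 85/6.
Revenue = 4 × 85/6 = 170/3.

Tax revenue = 170/3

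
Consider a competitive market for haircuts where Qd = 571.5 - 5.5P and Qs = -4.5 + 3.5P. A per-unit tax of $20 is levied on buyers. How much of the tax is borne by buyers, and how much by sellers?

Pre-tax equilibrium: P* = 64, Q* = 219.5.
Tax on buyers shifts demand to Qd = 571.5 − 5.5(P + 20) = 461.5 - 5.5P.
461.5 - 5.5P = -4.5 + 3.5P gives seller price Ps = 466/9; buyers pay Pb = 466/9 + 20 = 646/9.
New quantity: Q = 571.5 − 5.5(646/9) = 3181/18.
Buyer burden = 646/9 − 64 = 70/9; seller burden = 64 − 466/9 = 110/9.

Buyers bear 70/9, sellers bear 110/9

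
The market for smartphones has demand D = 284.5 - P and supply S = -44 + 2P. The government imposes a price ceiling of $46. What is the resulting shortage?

Equilibrium price would be P* = 109.5, so the ceiling at 46 binds.
At P = 46: D = 284.5 − 1(46) = 238.5, S = -44 + 2(46) = 48.
Shortage = 238.5 − 48 = 190.5.

Shortage = 190.5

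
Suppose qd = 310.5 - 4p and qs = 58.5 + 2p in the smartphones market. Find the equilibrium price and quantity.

Set qd = qs: 310.5 - 4p = 58.5 + 2p.
252 = 6p, so p* = 42.
q* = 310.5 − 4(42) = 142.5.

p* = 42, q* = 142.5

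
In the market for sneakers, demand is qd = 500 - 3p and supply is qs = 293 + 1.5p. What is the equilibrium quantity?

q* = 362

Set qd = qs: 500 - 3p = 293 + 1.5p.
207 = 4.5p, so p* = 46.
q* = 500 − 3(46) = 362.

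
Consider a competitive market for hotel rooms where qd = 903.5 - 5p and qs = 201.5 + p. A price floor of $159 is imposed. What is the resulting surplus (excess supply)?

Surplus = 252

Equilibrium price would be p* = 117, so the floor at 159 binds.
At p = 159: qd = 108.5, qs = 360.5.
Surplus = 360.5 − 108.5 = 252.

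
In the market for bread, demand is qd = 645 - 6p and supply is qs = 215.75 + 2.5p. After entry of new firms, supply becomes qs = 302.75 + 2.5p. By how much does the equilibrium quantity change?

Original equilibrium: p* = 50.5, q* = 342.
New equilibrium: 645 - 6p = 302.75 + 2.5p, so 342.25 = 8.5p and p' = 1369/34; q' = 645 − 6(1369/34) = 6858/17.
Change in quantity: 6858/17 − 342 = 1044/17.

Δq = 1044/17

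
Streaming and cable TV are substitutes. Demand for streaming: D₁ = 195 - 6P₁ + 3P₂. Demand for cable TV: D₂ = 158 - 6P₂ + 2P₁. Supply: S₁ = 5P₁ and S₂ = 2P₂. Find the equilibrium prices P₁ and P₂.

Market 1: 195 - 6P₁ + 3P₂ = 5P₁ → 11P₁ - 3P₂ = 195.
Market 2: 8P₂ - 2P₁ = 158.
Eliminating P₂: 8×(1) + 3×(2) gives 82P₁ = 2034, so P₁ = 1017/41.
Back-substitute into (2): P₂ = (158 + 2×1017/41) / 8 = 1064/41.

P₁ = 1017/41, P₂ = 1064/41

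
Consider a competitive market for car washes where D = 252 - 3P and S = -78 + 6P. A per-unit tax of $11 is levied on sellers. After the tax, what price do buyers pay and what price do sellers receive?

Buyers pay $44, sellers receive $33

Pre-tax equilibrium: P* = 110/3, Q* = 142.
Tax on sellers shifts supply to S = -78 + 6(P − 11) = -144 + 6P.
252 - 3P = -144 + 6P gives buyer price Pb = 44; sellers receive Ps = 44 − 11 = 33.
New quantity: Q = 252 − 3(44) = 120.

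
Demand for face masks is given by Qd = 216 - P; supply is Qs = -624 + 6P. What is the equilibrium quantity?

Q* = 96

Set Qd = Qs: 216 - P = -624 + 6P.
840 = 7P, so P* = 120.
Q* = 216 − 1(120) = 96.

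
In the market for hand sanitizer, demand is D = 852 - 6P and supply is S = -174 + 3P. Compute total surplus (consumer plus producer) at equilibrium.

Total surplus = 7056

Equilibrium: 852 - 6P = -174 + 3P gives P* = 114, Q* = 168.
Demand choke price: P = 142; supply starts at P = 58.
CS = ½(142 − 114)(168) = 2352; PS = ½(114 − 58)(168) = 4704.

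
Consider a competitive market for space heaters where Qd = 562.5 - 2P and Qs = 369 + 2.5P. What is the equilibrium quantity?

Q* = 476.5

Set Qd = Qs: 562.5 - 2P = 369 + 2.5P.
193.5 = 4.5P, so P* = 43.
Q* = 562.5 − 2(43) = 476.5.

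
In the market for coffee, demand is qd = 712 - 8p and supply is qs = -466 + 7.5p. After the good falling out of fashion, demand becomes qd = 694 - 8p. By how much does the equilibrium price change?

Δp = -36/31

Original equilibrium: p* = 76, q* = 104.
New equilibrium: 694 - 8p = -466 + 7.5p, so 1160 = 15.5p and p' = 2320/31; q' = 694 − 8(2320/31) = 2954/31.
Change in price: 2320/31 − 76 = -36/31.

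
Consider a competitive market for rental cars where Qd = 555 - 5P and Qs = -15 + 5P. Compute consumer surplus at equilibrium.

Consumer surplus = 7290

Equilibrium: 555 - 5P = -15 + 5P gives P* = 57, Q* = 270.
Demand choke price (Qd = 0): P = 111.
CS = ½(111 − 57)(270) = 7290.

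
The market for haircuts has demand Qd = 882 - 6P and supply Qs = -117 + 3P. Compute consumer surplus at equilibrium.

Consumer surplus = 3888

Equilibrium: 882 - 6P = -117 + 3P gives P* = 111, Q* = 216.
Demand choke price (Qd = 0): P = 147.
CS = ½(147 − 111)(216) = 3888.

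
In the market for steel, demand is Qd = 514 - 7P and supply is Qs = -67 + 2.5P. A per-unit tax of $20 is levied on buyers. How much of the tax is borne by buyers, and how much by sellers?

Pre-tax equilibrium: P* = 1162/19, Q* = 1632/19.
Tax on buyers shifts demand to Qd = 514 − 7(P + 20) = 374 - 7P.
374 - 7P = -67 + 2.5P gives seller price Ps = 882/19; buyers pay Pb = 882/19 + 20 = 1262/19.
New quantity: Q = 514 − 7(1262/19) = 932/19.
Buyer burden = 1262/19 − 1162/19 = 100/19; seller burden = 1162/19 − 882/19 = 280/19.

Buyers bear 100/19, sellers bear 280/19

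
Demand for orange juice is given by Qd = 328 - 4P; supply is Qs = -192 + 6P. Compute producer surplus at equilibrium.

Equilibrium: 328 - 4P = -192 + 6P gives P* = 52, Q* = 120.
Supply starts at P = 32 (where Qs = 0).
PS = ½(52 − 32)(120) = 1200.

Producer surplus = 1200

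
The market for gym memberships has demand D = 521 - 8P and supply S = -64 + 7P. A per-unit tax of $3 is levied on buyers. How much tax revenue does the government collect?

Pre-tax equilibrium: P* = 39, Q* = 209.
Tax on buyers shifts demand to D = 521 − 8(P + 3) = 497 - 8P.
497 - 8P = -64 + 7P gives seller price Ps = 37.4; buyers pay Pb = 37.4 + 3 = 40.4.
New quantity: Q = 521 − 8(40.4) = 197.8.
Revenue = 3 × 197.8 = 593.4.

Tax revenue = 593.4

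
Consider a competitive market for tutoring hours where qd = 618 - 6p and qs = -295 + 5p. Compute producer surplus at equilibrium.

Equilibrium: 618 - 6p = -295 + 5p gives p* = 83, q* = 120.
Supply starts at p = 59 (where qs = 0).
PS = ½(83 − 59)(120) = 1440.

Producer surplus = 1440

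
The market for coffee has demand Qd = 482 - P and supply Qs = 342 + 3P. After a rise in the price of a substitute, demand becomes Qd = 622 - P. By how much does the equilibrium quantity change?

Original equilibrium: P* = 35, Q* = 447.
New equilibrium: 622 - P = 342 + 3P, so 280 = 4P and P' = 70; Q' = 622 − 1(70) = 552.
Change in quantity: 552 − 447 = 105.

ΔQ = 105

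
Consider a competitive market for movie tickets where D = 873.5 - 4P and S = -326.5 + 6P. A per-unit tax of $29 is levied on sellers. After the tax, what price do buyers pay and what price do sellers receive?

Buyers pay $137.4, sellers receive $108.4

Pre-tax equilibrium: P* = 120, Q* = 393.5.
Tax on sellers shifts supply to S = -326.5 + 6(P − 29) = -500.5 + 6P.
873.5 - 4P = -500.5 + 6P gives buyer price Pb = 137.4; sellers receive Ps = 137.4 − 29 = 108.4.
New quantity: Q = 873.5 − 4(137.4) = 323.9.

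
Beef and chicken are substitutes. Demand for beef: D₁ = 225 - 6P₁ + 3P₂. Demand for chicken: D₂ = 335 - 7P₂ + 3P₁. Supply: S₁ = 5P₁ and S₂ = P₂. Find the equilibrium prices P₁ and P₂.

P₁ = 2805/79, P₂ = 4360/79

Market 1: 225 - 6P₁ + 3P₂ = 5P₁ → 11P₁ - 3P₂ = 225.
Market 2: 8P₂ - 3P₁ = 335.
Eliminating P₂: 8×(1) + 3×(2) gives 79P₁ = 2805, so P₁ = 2805/79.
Back-substitute into (2): P₂ = (335 + 3×2805/79) / 8 = 4360/79.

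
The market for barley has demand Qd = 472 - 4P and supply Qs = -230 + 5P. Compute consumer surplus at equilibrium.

Equilibrium: 472 - 4P = -230 + 5P gives P* = 78, Q* = 160.
Demand choke price (Qd = 0): P = 118.
CS = ½(118 − 78)(160) = 3200.

Consumer surplus = 3200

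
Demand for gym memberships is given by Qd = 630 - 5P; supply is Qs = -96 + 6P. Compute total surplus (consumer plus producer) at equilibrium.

Equilibrium: 630 - 5P = -96 + 6P gives P* = 66, Q* = 300.
Demand choke price: P = 126; supply starts at P = 16.
CS = ½(126 − 66)(300) = 9000; PS = ½(66 − 16)(300) = 7500.

Total surplus = 16500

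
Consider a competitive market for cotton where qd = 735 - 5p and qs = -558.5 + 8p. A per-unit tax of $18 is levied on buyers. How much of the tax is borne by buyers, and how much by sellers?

Pre-tax equilibrium: p* = 99.5, q* = 237.5.
Tax on buyers shifts demand to qd = 735 − 5(p + 18) = 645 - 5p.
645 - 5p = -558.5 + 8p gives seller price ps = 2407/26; buyers pay pb = 2407/26 + 18 = 2875/26.
New quantity: q = 735 − 5(2875/26) = 4735/26.
Buyer burden = 2875/26 − 99.5 = 144/13; seller burden = 99.5 − 2407/26 = 90/13.

Buyers bear 144/13, sellers bear 90/13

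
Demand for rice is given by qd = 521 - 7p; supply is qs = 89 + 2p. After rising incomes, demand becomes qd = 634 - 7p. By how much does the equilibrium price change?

Original equilibrium: p* = 48, q* = 185.
New equilibrium: 634 - 7p = 89 + 2p, so 545 = 9p and p' = 545/9; q' = 634 − 7(545/9) = 1891/9.
Change in price: 545/9 − 48 = 113/9.

Δp = 113/9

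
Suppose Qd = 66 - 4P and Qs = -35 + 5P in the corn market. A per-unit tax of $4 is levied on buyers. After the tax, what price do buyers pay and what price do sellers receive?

Buyers pay 121/9, sellers receive 85/9

Pre-tax equilibrium: P* = 101/9, Q* = 190/9.
Tax on buyers shifts demand to Qd = 66 − 4(P + 4) = 50 - 4P.
50 - 4P = -35 + 5P gives seller price Ps = 85/9; buyers pay Pb = 85/9 + 4 = 121/9.
New quantity: Q = 66 − 4(121/9) = 110/9.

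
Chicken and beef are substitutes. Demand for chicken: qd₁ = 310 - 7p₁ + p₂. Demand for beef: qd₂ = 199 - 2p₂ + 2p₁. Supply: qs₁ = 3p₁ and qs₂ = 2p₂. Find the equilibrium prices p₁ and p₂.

Market 1: 310 - 7p₁ + p₂ = 3p₁ → 10p₁ - p₂ = 310.
Market 2: 4p₂ - 2p₁ = 199.
Eliminating p₂: 4×(1) + 1×(2) gives 38p₁ = 1439, so p₁ = 1439/38.
Back-substitute into (2): p₂ = (199 + 2×1439/38) / 4 = 1305/19.

p₁ = 1439/38, p₂ = 1305/19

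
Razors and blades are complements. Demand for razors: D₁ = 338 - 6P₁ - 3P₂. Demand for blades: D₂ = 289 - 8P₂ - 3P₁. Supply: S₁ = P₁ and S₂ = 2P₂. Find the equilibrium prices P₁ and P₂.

Market 1: 338 - 6P₁ - 3P₂ = P₁ → 7P₁ + 3P₂ = 338.
Market 2: 10P₂ + 3P₁ = 289.
Eliminating P₂: 10×(1) − 3×(2) gives 61P₁ = 2513, so P₁ = 2513/61.
Back-substitute into (2): P₂ = (289 − 3×2513/61) / 10 = 1009/61.

P₁ = 2513/61, P₂ = 1009/61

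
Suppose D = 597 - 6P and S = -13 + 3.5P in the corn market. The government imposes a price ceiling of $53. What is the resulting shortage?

Equilibrium price would be P* = 1220/19, so the ceiling at 53 binds.
At P = 53: D = 597 − 6(53) = 279, S = -13 + 3.5(53) = 172.5.
Shortage = 279 − 172.5 = 106.5.

Shortage = 106.5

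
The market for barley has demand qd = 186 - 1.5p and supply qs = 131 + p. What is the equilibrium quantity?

Set qd = qs: 186 - 1.5p = 131 + p.
55 = 2.5p, so p* = 22.
q* = 186 − 1.5(22) = 153.

q* = 153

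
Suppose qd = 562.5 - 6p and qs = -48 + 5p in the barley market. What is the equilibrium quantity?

Set qd = qs: 562.5 - 6p = -48 + 5p.
610.5 = 11p, so p* = 55.5.
q* = 562.5 − 6(55.5) = 229.5.

q* = 229.5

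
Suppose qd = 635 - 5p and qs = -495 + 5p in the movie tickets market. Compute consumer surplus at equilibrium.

Consumer surplus = 490

Equilibrium: 635 - 5p = -495 + 5p gives p* = 113, q* = 70.
Demand choke price (qd = 0): p = 127.
CS = ½(127 − 113)(70) = 490.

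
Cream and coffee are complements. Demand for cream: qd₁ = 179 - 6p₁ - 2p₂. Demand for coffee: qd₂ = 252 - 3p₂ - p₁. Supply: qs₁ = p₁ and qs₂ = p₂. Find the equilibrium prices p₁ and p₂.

Market 1: 179 - 6p₁ - 2p₂ = p₁ → 7p₁ + 2p₂ = 179.
Market 2: 4p₂ + p₁ = 252.
Eliminating p₂: 4×(1) − 2×(2) gives 26p₁ = 212, so p₁ = 106/13.
Back-substitute into (2): p₂ = (252 − 1×106/13) / 4 = 1585/26.

p₁ = 106/13, p₂ = 1585/26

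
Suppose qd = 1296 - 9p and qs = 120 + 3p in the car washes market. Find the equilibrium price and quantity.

Set qd = qs: 1296 - 9p = 120 + 3p.
1176 = 12p, so p* = 98.
q* = 1296 − 9(98) = 414.

p* = 98, q* = 414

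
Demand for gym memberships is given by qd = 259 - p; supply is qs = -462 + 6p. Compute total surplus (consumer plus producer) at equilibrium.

Total surplus = 14196

Equilibrium: 259 - p = -462 + 6p gives p* = 103, q* = 156.
Demand choke price: p = 259; supply starts at p = 77.
CS = ½(259 − 103)(156) = 12168; PS = ½(103 − 77)(156) = 2028.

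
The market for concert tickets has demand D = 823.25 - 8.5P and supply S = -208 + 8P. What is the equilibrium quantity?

Q* = 292

Set D = S: 823.25 - 8.5P = -208 + 8P.
1031.25 = 16.5P, so P* = 62.5.
Q* = 823.25 − 8.5(62.5) = 292.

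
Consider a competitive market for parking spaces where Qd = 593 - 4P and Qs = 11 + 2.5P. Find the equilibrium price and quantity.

P* = 1164/13, Q* = 3053/13

Set Qd = Qs: 593 - 4P = 11 + 2.5P.
582 = 6.5P, so P* = 1164/13.
Q* = 593 − 4(1164/13) = 3053/13.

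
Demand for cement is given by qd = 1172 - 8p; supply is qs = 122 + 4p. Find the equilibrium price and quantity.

p* = 87.5, q* = 472

Set qd = qs: 1172 - 8p = 122 + 4p.
1050 = 12p, so p* = 87.5.
q* = 1172 − 8(87.5) = 472.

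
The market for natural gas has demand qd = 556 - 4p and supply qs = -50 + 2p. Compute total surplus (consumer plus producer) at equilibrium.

Total surplus = 8664

Equilibrium: 556 - 4p = -50 + 2p gives p* = 101, q* = 152.
Demand choke price: p = 139; supply starts at p = 25.
CS = ½(139 − 101)(152) = 2888; PS = ½(101 − 25)(152) = 5776.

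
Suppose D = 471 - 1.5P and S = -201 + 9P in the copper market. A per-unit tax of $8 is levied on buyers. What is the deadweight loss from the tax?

Deadweight loss = 288/7

Pre-tax equilibrium: P* = 64, Q* = 375.
Tax on buyers shifts demand to D = 471 − 1.5(P + 8) = 459 - 1.5P.
459 - 1.5P = -201 + 9P gives seller price Ps = 440/7; buyers pay Pb = 440/7 + 8 = 496/7.
New quantity: Q = 471 − 1.5(496/7) = 2553/7.
DWL = ½ × 8 × (375 − 2553/7) = 288/7.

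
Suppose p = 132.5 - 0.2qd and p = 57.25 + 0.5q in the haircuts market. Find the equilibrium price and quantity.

p* = 111, q* = 107.5

Set the two price expressions equal: 132.5 - 0.2q = 57.25 + 0.5q.
75.25 = 0.7q, so q* = 107.5.
p* = 132.5 − (0.2)(107.5) = 111.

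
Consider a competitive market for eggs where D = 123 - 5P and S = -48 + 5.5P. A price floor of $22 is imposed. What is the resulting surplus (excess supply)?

Surplus = 60

Equilibrium price would be P* = 114/7, so the floor at 22 binds.
At P = 22: D = 13, S = 73.
Surplus = 73 − 13 = 60.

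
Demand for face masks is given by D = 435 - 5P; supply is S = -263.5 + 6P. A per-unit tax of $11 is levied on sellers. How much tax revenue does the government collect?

Pre-tax equilibrium: P* = 63.5, Q* = 117.5.
Tax on sellers shifts supply to S = -263.5 + 6(P − 11) = -329.5 + 6P.
435 - 5P = -329.5 + 6P gives buyer price Pb = 69.5; sellers receive Ps = 69.5 − 11 = 58.5.
New quantity: Q = 435 − 5(69.5) = 87.5.
Revenue = 11 × 87.5 = 962.5.

Tax revenue = 962.5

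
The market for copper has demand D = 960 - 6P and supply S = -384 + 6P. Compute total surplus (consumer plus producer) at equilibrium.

Equilibrium: 960 - 6P = -384 + 6P gives P* = 112, Q* = 288.
Demand choke price: P = 160; supply starts at P = 64.
CS = ½(160 − 112)(288) = 6912; PS = ½(112 − 64)(288) = 6912.

Total surplus = 13824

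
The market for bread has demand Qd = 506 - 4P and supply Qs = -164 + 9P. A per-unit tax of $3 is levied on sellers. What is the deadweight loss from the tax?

Deadweight loss = 162/13

Pre-tax equilibrium: P* = 670/13, Q* = 3898/13.
Tax on sellers shifts supply to Qs = -164 + 9(P − 3) = -191 + 9P.
506 - 4P = -191 + 9P gives buyer price Pb = 697/13; sellers receive Ps = 697/13 − 3 = 658/13.
New quantity: Q = 506 − 4(697/13) = 3790/13.
DWL = ½ × 3 × (3898/13 − 3790/13) = 162/13.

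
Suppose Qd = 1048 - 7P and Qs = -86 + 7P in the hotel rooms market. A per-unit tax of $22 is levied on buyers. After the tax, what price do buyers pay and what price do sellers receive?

Buyers pay $92, sellers receive $70

Pre-tax equilibrium: P* = 81, Q* = 481.
Tax on buyers shifts demand to Qd = 1048 − 7(P + 22) = 894 - 7P.
894 - 7P = -86 + 7P gives seller price Ps = 70; buyers pay Pb = 70 + 22 = 92.
New quantity: Q = 1048 − 7(92) = 404.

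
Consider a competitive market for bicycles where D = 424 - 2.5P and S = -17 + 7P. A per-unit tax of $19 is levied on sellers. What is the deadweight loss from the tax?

Deadweight loss = 332.5

Pre-tax equilibrium: P* = 882/19, Q* = 5851/19.
Tax on sellers shifts supply to S = -17 + 7(P − 19) = -150 + 7P.
424 - 2.5P = -150 + 7P gives buyer price Pb = 1148/19; sellers receive Ps = 1148/19 − 19 = 787/19.
New quantity: Q = 424 − 2.5(1148/19) = 5186/19.
DWL = ½ × 19 × (5851/19 − 5186/19) = 332.5.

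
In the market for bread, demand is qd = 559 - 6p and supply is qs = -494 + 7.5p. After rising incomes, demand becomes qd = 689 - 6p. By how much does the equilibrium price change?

Δp = 260/27

Original equilibrium: p* = 78, q* = 91.
New equilibrium: 689 - 6p = -494 + 7.5p, so 1183 = 13.5p and p' = 2366/27; q' = 689 − 6(2366/27) = 1469/9.
Change in price: 2366/27 − 78 = 260/27.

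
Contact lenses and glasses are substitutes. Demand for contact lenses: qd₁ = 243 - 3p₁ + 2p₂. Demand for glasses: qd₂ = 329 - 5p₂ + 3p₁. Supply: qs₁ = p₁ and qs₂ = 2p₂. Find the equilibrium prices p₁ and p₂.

p₁ = 2359/22, p₂ = 2045/22

Market 1: 243 - 3p₁ + 2p₂ = p₁ → 4p₁ - 2p₂ = 243.
Market 2: 7p₂ - 3p₁ = 329.
Eliminating p₂: 7×(1) + 2×(2) gives 22p₁ = 2359, so p₁ = 2359/22.
Back-substitute into (2): p₂ = (329 + 3×2359/22) / 7 = 2045/22.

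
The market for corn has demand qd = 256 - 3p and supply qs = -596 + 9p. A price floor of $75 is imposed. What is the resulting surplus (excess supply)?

Equilibrium price would be p* = 71, so the floor at 75 binds.
At p = 75: qd = 31, qs = 79.
Surplus = 79 − 31 = 48.

Surplus = 48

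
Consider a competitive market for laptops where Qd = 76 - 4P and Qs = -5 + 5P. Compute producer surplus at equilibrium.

Equilibrium: 76 - 4P = -5 + 5P gives P* = 9, Q* = 40.
Supply starts at P = 1 (where Qs = 0).
PS = ½(9 − 1)(40) = 160.

Producer surplus = 160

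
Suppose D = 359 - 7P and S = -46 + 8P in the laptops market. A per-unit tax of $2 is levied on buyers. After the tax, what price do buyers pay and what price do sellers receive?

Pre-tax equilibrium: P* = 27, Q* = 170.
Tax on buyers shifts demand to D = 359 − 7(P + 2) = 345 - 7P.
345 - 7P = -46 + 8P gives seller price Ps = 391/15; buyers pay Pb = 391/15 + 2 = 421/15.
New quantity: Q = 359 − 7(421/15) = 2438/15.

Buyers pay 421/15, sellers receive 391/15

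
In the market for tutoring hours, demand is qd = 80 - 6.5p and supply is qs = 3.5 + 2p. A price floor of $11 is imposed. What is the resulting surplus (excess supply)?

Surplus = 17

Equilibrium price would be p* = 9, so the floor at 11 binds.
At p = 11: qd = 8.5, qs = 25.5.
Surplus = 25.5 − 8.5 = 17.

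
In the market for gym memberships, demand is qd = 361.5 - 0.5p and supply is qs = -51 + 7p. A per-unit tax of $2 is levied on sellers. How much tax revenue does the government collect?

Tax revenue = 9992/15

Pre-tax equilibrium: p* = 55, q* = 334.
Tax on sellers shifts supply to qs = -51 + 7(p − 2) = -65 + 7p.
361.5 - 0.5p = -65 + 7p gives buyer price pb = 853/15; sellers receive ps = 853/15 − 2 = 823/15.
New quantity: q = 361.5 − 0.5(853/15) = 4996/15.
Revenue = 2 × 4996/15 = 9992/15.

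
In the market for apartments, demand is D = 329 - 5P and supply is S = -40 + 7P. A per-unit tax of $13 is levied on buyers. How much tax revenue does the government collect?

Tax revenue = 5356/3

Pre-tax equilibrium: P* = 30.75, Q* = 175.25.
Tax on buyers shifts demand to D = 329 − 5(P + 13) = 264 - 5P.
264 - 5P = -40 + 7P gives seller price Ps = 76/3; buyers pay Pb = 76/3 + 13 = 115/3.
New quantity: Q = 329 − 5(115/3) = 412/3.
Revenue = 13 × 412/3 = 5356/3.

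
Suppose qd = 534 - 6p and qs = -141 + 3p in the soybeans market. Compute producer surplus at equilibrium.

Producer surplus = 1176

Equilibrium: 534 - 6p = -141 + 3p gives p* = 75, q* = 84.
Supply starts at p = 47 (where qs = 0).
PS = ½(75 − 47)(84) = 1176.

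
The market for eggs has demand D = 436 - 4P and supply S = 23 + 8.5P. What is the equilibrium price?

Set D = S: 436 - 4P = 23 + 8.5P.
413 = 12.5P, so P* = 33.04.
Q* = 436 − 4(33.04) = 303.84.

P* = 33.04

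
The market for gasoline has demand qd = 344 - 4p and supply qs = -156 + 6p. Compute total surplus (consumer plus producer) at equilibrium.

Total surplus = 4320

Equilibrium: 344 - 4p = -156 + 6p gives p* = 50, q* = 144.
Demand choke price: p = 86; supply starts at p = 26.
CS = ½(86 − 50)(144) = 2592; PS = ½(50 − 26)(144) = 1728.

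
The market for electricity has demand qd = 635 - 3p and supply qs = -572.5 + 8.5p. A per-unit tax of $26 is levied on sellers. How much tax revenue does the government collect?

Tax revenue = 156884/23

Pre-tax equilibrium: p* = 105, q* = 320.
Tax on sellers shifts supply to qs = -572.5 + 8.5(p − 26) = -793.5 + 8.5p.
635 - 3p = -793.5 + 8.5p gives buyer price pb = 2857/23; sellers receive ps = 2857/23 − 26 = 2259/23.
New quantity: q = 635 − 3(2857/23) = 6034/23.
Revenue = 26 × 6034/23 = 156884/23.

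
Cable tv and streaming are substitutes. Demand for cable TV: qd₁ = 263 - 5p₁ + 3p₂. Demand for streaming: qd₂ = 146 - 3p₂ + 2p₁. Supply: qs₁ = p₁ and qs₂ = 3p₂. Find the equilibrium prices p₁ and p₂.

Market 1: 263 - 5p₁ + 3p₂ = p₁ → 6p₁ - 3p₂ = 263.
Market 2: 6p₂ - 2p₁ = 146.
Eliminating p₂: 6×(1) + 3×(2) gives 30p₁ = 2016, so p₁ = 67.2.
Back-substitute into (2): p₂ = (146 + 2×67.2) / 6 = 701/15.

p₁ = 67.2, p₂ = 701/15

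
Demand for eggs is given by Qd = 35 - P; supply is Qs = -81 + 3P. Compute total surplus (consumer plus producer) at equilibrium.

Equilibrium: 35 - P = -81 + 3P gives P* = 29, Q* = 6.
Demand choke price: P = 35; supply starts at P = 27.
CS = ½(35 − 29)(6) = 18; PS = ½(29 − 27)(6) = 6.

Total surplus = 24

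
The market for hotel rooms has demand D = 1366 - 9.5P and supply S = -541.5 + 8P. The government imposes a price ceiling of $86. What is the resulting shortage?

Equilibrium price would be P* = 109, so the ceiling at 86 binds.
At P = 86: D = 1366 − 9.5(86) = 549, S = -541.5 + 8(86) = 146.5.
Shortage = 549 − 146.5 = 402.5.

Shortage = 402.5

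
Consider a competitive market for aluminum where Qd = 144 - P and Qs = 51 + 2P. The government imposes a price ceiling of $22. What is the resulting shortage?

Shortage = 27

Equilibrium price would be P* = 31, so the ceiling at 22 binds.
At P = 22: Qd = 144 − 1(22) = 122, Qs = 51 + 2(22) = 95.
Shortage = 122 − 95 = 27.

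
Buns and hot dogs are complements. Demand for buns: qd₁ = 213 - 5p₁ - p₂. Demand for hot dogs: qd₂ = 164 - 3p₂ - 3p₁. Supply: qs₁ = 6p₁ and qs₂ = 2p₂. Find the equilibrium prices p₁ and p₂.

p₁ = 901/52, p₂ = 1165/52

Market 1: 213 - 5p₁ - p₂ = 6p₁ → 11p₁ + p₂ = 213.
Market 2: 5p₂ + 3p₁ = 164.
Eliminating p₂: 5×(1) − 1×(2) gives 52p₁ = 901, so p₁ = 901/52.
Back-substitute into (2): p₂ = (164 − 3×901/52) / 5 = 1165/52.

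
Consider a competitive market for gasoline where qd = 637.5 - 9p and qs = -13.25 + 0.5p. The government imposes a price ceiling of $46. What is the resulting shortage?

Shortage = 213.75

Equilibrium price would be p* = 68.5, so the ceiling at 46 binds.
At p = 46: qd = 637.5 − 9(46) = 223.5, qs = -13.25 + 0.5(46) = 9.75.
Shortage = 223.5 − 9.75 = 213.75.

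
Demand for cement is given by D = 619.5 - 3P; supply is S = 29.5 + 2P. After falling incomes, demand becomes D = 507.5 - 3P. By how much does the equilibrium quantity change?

Original equilibrium: P* = 118, Q* = 265.5.
New equilibrium: 507.5 - 3P = 29.5 + 2P, so 478 = 5P and P' = 95.6; Q' = 507.5 − 3(95.6) = 220.7.
Change in quantity: 220.7 − 265.5 = -44.8.

ΔQ = -44.8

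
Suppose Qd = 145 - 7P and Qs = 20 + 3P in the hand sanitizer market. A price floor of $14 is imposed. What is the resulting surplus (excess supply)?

Equilibrium price would be P* = 12.5, so the floor at 14 binds.
At P = 14: Qd = 47, Qs = 62.
Surplus = 62 − 47 = 15.

Surplus = 15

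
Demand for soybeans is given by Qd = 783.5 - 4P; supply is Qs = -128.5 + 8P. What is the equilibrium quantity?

Q* = 479.5

Set Qd = Qs: 783.5 - 4P = -128.5 + 8P.
912 = 12P, so P* = 76.
Q* = 783.5 − 4(76) = 479.5.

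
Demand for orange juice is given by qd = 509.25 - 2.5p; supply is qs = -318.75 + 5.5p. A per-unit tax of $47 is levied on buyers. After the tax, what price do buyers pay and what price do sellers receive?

Pre-tax equilibrium: p* = 103.5, q* = 250.5.
Tax on buyers shifts demand to qd = 509.25 − 2.5(p + 47) = 391.75 - 2.5p.
391.75 - 2.5p = -318.75 + 5.5p gives seller price ps = 88.8125; buyers pay pb = 88.8125 + 47 = 135.8125.
New quantity: q = 509.25 − 2.5(135.8125) = 169.71875.

Buyers pay $135.8125, sellers receive $88.8125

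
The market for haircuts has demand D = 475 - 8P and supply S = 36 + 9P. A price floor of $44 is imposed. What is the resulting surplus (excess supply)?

Equilibrium price would be P* = 439/17, so the floor at 44 binds.
At P = 44: D = 123, S = 432.
Surplus = 432 − 123 = 309.

Surplus = 309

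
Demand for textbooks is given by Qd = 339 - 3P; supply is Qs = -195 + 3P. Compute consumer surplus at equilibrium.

Consumer surplus = 864

Equilibrium: 339 - 3P = -195 + 3P gives P* = 89, Q* = 72.
Demand choke price (Qd = 0): P = 113.
CS = ½(113 − 89)(72) = 864.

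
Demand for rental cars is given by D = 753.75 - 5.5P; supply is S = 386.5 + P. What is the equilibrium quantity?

Q* = 443

Set D = S: 753.75 - 5.5P = 386.5 + P.
367.25 = 6.5P, so P* = 56.5.
Q* = 753.75 − 5.5(56.5) = 443.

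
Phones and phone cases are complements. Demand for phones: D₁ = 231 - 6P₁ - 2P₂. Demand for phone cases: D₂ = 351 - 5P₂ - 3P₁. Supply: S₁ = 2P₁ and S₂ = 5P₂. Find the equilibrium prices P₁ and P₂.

P₁ = 804/37, P₂ = 2115/74

Market 1: 231 - 6P₁ - 2P₂ = 2P₁ → 8P₁ + 2P₂ = 231.
Market 2: 10P₂ + 3P₁ = 351.
Eliminating P₂: 10×(1) − 2×(2) gives 74P₁ = 1608, so P₁ = 804/37.
Back-substitute into (2): P₂ = (351 − 3×804/37) / 10 = 2115/74.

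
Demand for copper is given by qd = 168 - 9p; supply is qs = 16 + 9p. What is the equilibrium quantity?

q* = 92

Set qd = qs: 168 - 9p = 16 + 9p.
152 = 18p, so p* = 76/9.
q* = 168 − 9(76/9) = 92.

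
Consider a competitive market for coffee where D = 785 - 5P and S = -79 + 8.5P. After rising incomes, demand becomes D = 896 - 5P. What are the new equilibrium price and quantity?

P' = 650/9, Q' = 4814/9

Original equilibrium: P* = 64, Q* = 465.
New equilibrium: 896 - 5P = -79 + 8.5P, so 975 = 13.5P and P' = 650/9; Q' = 896 − 5(650/9) = 4814/9.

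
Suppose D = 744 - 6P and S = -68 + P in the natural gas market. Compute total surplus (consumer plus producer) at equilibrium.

Equilibrium: 744 - 6P = -68 + P gives P* = 116, Q* = 48.
Demand choke price: P = 124; supply starts at P = 68.
CS = ½(124 − 116)(48) = 192; PS = ½(116 − 68)(48) = 1152.

Total surplus = 1344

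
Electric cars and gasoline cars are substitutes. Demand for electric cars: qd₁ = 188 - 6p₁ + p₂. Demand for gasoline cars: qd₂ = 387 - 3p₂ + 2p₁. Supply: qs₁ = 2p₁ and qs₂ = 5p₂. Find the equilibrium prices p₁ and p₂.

p₁ = 30.5, p₂ = 56

Market 1: 188 - 6p₁ + p₂ = 2p₁ → 8p₁ - p₂ = 188.
Market 2: 8p₂ - 2p₁ = 387.
Eliminating p₂: 8×(1) + 1×(2) gives 62p₁ = 1891, so p₁ = 30.5.
Back-substitute into (2): p₂ = (387 + 2×30.5) / 8 = 56.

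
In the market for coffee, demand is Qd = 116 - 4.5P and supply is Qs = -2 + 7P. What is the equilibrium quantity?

Set Qd = Qs: 116 - 4.5P = -2 + 7P.
118 = 11.5P, so P* = 236/23.
Q* = 116 − 4.5(236/23) = 1606/23.

Q* = 1606/23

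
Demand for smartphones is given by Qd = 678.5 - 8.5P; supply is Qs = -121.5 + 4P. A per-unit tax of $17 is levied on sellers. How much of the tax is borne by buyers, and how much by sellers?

Pre-tax equilibrium: P* = 64, Q* = 134.5.
Tax on sellers shifts supply to Qs = -121.5 + 4(P − 17) = -189.5 + 4P.
678.5 - 8.5P = -189.5 + 4P gives buyer price Pb = 69.44; sellers receive Ps = 69.44 − 17 = 52.44.
New quantity: Q = 678.5 − 8.5(69.44) = 88.26.
Buyer burden = 69.44 − 64 = 5.44; seller burden = 64 − 52.44 = 11.56.

Buyers bear $5.44, sellers bear $11.56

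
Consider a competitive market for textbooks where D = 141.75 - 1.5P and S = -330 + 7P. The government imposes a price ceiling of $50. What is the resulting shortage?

Shortage = 46.75

Equilibrium price would be P* = 55.5, so the ceiling at 50 binds.
At P = 50: D = 141.75 − 1.5(50) = 66.75, S = -330 + 7(50) = 20.
Shortage = 66.75 − 20 = 46.75.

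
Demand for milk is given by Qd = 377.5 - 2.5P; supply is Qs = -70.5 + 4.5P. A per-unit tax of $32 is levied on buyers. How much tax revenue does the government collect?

Pre-tax equilibrium: P* = 64, Q* = 217.5.
Tax on buyers shifts demand to Qd = 377.5 − 2.5(P + 32) = 297.5 - 2.5P.
297.5 - 2.5P = -70.5 + 4.5P gives seller price Ps = 368/7; buyers pay Pb = 368/7 + 32 = 592/7.
New quantity: Q = 377.5 − 2.5(592/7) = 2325/14.
Revenue = 32 × 2325/14 = 37200/7.

Tax revenue = 37200/7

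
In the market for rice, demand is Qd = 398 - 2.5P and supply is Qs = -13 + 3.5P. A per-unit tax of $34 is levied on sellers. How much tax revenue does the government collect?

Tax revenue = 18071/3

Pre-tax equilibrium: P* = 68.5, Q* = 226.75.
Tax on sellers shifts supply to Qs = -13 + 3.5(P − 34) = -132 + 3.5P.
398 - 2.5P = -132 + 3.5P gives buyer price Pb = 265/3; sellers receive Ps = 265/3 − 34 = 163/3.
New quantity: Q = 398 − 2.5(265/3) = 1063/6.
Revenue = 34 × 1063/6 = 18071/3.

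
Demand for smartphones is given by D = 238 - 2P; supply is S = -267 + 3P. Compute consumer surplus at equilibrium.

Equilibrium: 238 - 2P = -267 + 3P gives P* = 101, Q* = 36.
Demand choke price (D = 0): P = 119.
CS = ½(119 − 101)(36) = 324.

Consumer surplus = 324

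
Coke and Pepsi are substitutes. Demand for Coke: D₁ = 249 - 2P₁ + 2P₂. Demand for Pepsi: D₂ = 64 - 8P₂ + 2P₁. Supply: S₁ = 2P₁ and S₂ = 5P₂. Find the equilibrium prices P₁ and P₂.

Market 1: 249 - 2P₁ + 2P₂ = 2P₁ → 4P₁ - 2P₂ = 249.
Market 2: 13P₂ - 2P₁ = 64.
Eliminating P₂: 13×(1) + 2×(2) gives 48P₁ = 3365, so P₁ = 3365/48.
Back-substitute into (2): P₂ = (64 + 2×3365/48) / 13 = 377/24.

P₁ = 3365/48, P₂ = 377/24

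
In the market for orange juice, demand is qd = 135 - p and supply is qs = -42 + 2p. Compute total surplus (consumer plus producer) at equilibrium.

Equilibrium: 135 - p = -42 + 2p gives p* = 59, q* = 76.
Demand choke price: p = 135; supply starts at p = 21.
CS = ½(135 − 59)(76) = 2888; PS = ½(59 − 21)(76) = 1444.

Total surplus = 4332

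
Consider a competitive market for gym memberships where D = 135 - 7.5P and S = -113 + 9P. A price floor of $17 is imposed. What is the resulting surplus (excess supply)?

Equilibrium price would be P* = 496/33, so the floor at 17 binds.
At P = 17: D = 7.5, S = 40.
Surplus = 40 − 7.5 = 32.5.

Surplus = 32.5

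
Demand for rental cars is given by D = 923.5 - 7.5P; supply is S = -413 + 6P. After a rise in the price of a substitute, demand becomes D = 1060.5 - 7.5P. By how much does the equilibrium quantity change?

ΔQ = 548/9

Original equilibrium: P* = 99, Q* = 181.
New equilibrium: 1060.5 - 7.5P = -413 + 6P, so 1473.5 = 13.5P and P' = 2947/27; Q' = 1060.5 − 7.5(2947/27) = 2177/9.
Change in quantity: 2177/9 − 181 = 548/9.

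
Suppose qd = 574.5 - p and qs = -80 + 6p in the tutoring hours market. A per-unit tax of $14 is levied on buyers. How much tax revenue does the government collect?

Tax revenue = 6566

Pre-tax equilibrium: p* = 93.5, q* = 481.
Tax on buyers shifts demand to qd = 574.5 − 1(p + 14) = 560.5 - p.
560.5 - p = -80 + 6p gives seller price ps = 91.5; buyers pay pb = 91.5 + 14 = 105.5.
New quantity: q = 574.5 − 1(105.5) = 469.
Revenue = 14 × 469 = 6566.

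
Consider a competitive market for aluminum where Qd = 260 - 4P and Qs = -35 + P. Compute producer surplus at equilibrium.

Producer surplus = 288

Equilibrium: 260 - 4P = -35 + P gives P* = 59, Q* = 24.
Supply starts at P = 35 (where Qs = 0).
PS = ½(59 − 35)(24) = 288.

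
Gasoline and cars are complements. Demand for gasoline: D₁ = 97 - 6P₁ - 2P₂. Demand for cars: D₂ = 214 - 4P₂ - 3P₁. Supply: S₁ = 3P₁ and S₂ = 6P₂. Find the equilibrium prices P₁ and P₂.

P₁ = 271/42, P₂ = 545/28

Market 1: 97 - 6P₁ - 2P₂ = 3P₁ → 9P₁ + 2P₂ = 97.
Market 2: 10P₂ + 3P₁ = 214.
Eliminating P₂: 10×(1) − 2×(2) gives 84P₁ = 542, so P₁ = 271/42.
Back-substitute into (2): P₂ = (214 − 3×271/42) / 10 = 545/28.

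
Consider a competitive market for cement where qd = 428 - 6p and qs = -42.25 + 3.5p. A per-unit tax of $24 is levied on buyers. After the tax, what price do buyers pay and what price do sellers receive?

Buyers pay 2217/38, sellers receive 1305/38

Pre-tax equilibrium: p* = 49.5, q* = 131.
Tax on buyers shifts demand to qd = 428 − 6(p + 24) = 284 - 6p.
284 - 6p = -42.25 + 3.5p gives seller price ps = 1305/38; buyers pay pb = 1305/38 + 24 = 2217/38.
New quantity: q = 428 − 6(2217/38) = 1481/19.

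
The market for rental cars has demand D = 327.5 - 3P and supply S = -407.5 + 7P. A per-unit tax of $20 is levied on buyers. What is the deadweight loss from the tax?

Deadweight loss = 420

Pre-tax equilibrium: P* = 73.5, Q* = 107.
Tax on buyers shifts demand to D = 327.5 − 3(P + 20) = 267.5 - 3P.
267.5 - 3P = -407.5 + 7P gives seller price Ps = 67.5; buyers pay Pb = 67.5 + 20 = 87.5.
New quantity: Q = 327.5 − 3(87.5) = 65.
DWL = ½ × 20 × (107 − 65) = 420.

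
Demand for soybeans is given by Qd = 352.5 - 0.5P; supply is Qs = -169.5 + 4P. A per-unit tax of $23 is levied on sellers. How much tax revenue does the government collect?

Tax revenue = 117691/18

Pre-tax equilibrium: P* = 116, Q* = 294.5.
Tax on sellers shifts supply to Qs = -169.5 + 4(P − 23) = -261.5 + 4P.
352.5 - 0.5P = -261.5 + 4P gives buyer price Pb = 1228/9; sellers receive Ps = 1228/9 − 23 = 1021/9.
New quantity: Q = 352.5 − 0.5(1228/9) = 5117/18.
Revenue = 23 × 5117/18 = 117691/18.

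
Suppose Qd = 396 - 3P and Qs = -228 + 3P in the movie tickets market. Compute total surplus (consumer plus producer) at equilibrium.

Equilibrium: 396 - 3P = -228 + 3P gives P* = 104, Q* = 84.
Demand choke price: P = 132; supply starts at P = 76.
CS = ½(132 − 104)(84) = 1176; PS = ½(104 − 76)(84) = 1176.

Total surplus = 2352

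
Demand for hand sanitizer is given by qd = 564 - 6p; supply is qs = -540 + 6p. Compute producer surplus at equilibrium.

Equilibrium: 564 - 6p = -540 + 6p gives p* = 92, q* = 12.
Supply starts at p = 90 (where qs = 0).
PS = ½(92 − 90)(12) = 12.

Producer surplus = 12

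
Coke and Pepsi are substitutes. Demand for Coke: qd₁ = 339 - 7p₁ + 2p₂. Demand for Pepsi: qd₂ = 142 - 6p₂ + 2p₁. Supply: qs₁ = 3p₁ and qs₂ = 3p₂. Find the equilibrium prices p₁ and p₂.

p₁ = 3335/86, p₂ = 1049/43

Market 1: 339 - 7p₁ + 2p₂ = 3p₁ → 10p₁ - 2p₂ = 339.
Market 2: 9p₂ - 2p₁ = 142.
Eliminating p₂: 9×(1) + 2×(2) gives 86p₁ = 3335, so p₁ = 3335/86.
Back-substitute into (2): p₂ = (142 + 2×3335/86) / 9 = 1049/43.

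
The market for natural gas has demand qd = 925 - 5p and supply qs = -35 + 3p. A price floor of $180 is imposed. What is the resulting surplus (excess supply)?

Equilibrium price would be p* = 120, so the floor at 180 binds.
At p = 180: qd = 25, qs = 505.
Surplus = 505 − 25 = 480.

Surplus = 480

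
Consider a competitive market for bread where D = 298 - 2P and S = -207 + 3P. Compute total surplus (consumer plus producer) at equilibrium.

Equilibrium: 298 - 2P = -207 + 3P gives P* = 101, Q* = 96.
Demand choke price: P = 149; supply starts at P = 69.
CS = ½(149 − 101)(96) = 2304; PS = ½(101 − 69)(96) = 1536.

Total surplus = 3840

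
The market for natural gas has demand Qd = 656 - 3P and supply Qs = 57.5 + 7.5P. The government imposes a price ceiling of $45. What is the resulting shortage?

Equilibrium price would be P* = 57, so the ceiling at 45 binds.
At P = 45: Qd = 656 − 3(45) = 521, Qs = 57.5 + 7.5(45) = 395.
Shortage = 521 − 395 = 126.

Shortage = 126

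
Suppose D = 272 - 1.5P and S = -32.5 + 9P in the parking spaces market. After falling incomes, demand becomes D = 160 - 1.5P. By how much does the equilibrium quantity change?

Original equilibrium: P* = 29, Q* = 228.5.
New equilibrium: 160 - 1.5P = -32.5 + 9P, so 192.5 = 10.5P and P' = 55/3; Q' = 160 − 1.5(55/3) = 132.5.
Change in quantity: 132.5 − 228.5 = -96.

ΔQ = -96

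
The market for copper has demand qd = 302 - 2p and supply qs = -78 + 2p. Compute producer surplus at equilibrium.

Equilibrium: 302 - 2p = -78 + 2p gives p* = 95, q* = 112.
Supply starts at p = 39 (where qs = 0).
PS = ½(95 − 39)(112) = 3136.

Producer surplus = 3136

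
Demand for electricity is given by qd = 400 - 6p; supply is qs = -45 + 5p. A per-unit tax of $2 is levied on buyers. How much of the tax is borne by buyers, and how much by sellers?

Pre-tax equilibrium: p* = 445/11, q* = 1730/11.
Tax on buyers shifts demand to qd = 400 − 6(p + 2) = 388 - 6p.
388 - 6p = -45 + 5p gives seller price ps = 433/11; buyers pay pb = 433/11 + 2 = 455/11.
New quantity: q = 400 − 6(455/11) = 1670/11.
Buyer burden = 455/11 − 445/11 = 10/11; seller burden = 445/11 − 433/11 = 12/11.

Buyers bear 10/11, sellers bear 12/11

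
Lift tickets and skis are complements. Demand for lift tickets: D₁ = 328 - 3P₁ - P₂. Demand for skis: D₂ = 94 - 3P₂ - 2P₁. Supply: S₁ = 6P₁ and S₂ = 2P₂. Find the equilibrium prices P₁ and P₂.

Market 1: 328 - 3P₁ - P₂ = 6P₁ → 9P₁ + P₂ = 328.
Market 2: 5P₂ + 2P₁ = 94.
Eliminating P₂: 5×(1) − 1×(2) gives 43P₁ = 1546, so P₁ = 1546/43.
Back-substitute into (2): P₂ = (94 − 2×1546/43) / 5 = 190/43.

P₁ = 1546/43, P₂ = 190/43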